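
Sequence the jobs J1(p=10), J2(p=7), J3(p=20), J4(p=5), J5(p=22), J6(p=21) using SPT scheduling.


SPT: sort by shortest processing time
  J4: p=5
  J2: p=7
  J1: p=10
  J3: p=20
  J6: p=21
  J5: p=22
Order: J4 → J2 → J1 → J3 → J6 → J5


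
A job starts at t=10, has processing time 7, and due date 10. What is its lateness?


Completion = 10 + 7 = 17
Lateness = C - d = 17 - 10
= 7


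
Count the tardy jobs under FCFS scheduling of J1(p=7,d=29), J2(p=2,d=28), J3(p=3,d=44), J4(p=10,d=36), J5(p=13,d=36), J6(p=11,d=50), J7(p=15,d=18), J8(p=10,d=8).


Completion vs due date:
  J1: C=7, d=29 → on time
  J2: C=9, d=28 → on time
  J3: C=12, d=44 → on time
  J4: C=22, d=36 → on time
  J5: C=35, d=36 → on time
  J6: C=46, d=50 → on time
  J7: C=61, d=18 → TARDY
  J8: C=71, d=8 → TARDY
Tardy jobs: J7, J8
Count = 2


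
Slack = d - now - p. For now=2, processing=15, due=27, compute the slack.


Slack = due - current_time - processing
= 27 - 2 - 15
= 10


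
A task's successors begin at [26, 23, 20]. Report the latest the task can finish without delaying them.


LF = min of all successor start times
Successors start at: [26, 23, 20]
LF = min(26, 23, 20)
= 20


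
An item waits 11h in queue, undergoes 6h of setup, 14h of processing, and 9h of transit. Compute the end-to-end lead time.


Lead time = queue + setup + processing + transit
= 11 + 6 + 14 + 9
= 40 hours


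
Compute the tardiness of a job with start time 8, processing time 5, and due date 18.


Completion = start + processing = 8 + 5 = 13
Tardiness = max(0, C - d) = max(0, 13 - 18)
= max(0, -5)
= 0


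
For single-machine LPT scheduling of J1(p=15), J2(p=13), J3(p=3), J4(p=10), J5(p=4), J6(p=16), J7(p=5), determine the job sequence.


LPT: sort by longest processing time first
  J6: p=16
  J1: p=15
  J2: p=13
  J4: p=10
  J7: p=5
  J5: p=4
  J3: p=3
Order: J6 → J1 → J2 → J4 → J7 → J5 → J3


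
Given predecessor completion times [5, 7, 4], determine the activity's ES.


ES = max of all predecessor completion times
Predecessors: [5, 7, 4]
ES = max(5, 7, 4)
= 7


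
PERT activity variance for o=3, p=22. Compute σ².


σ² = ((p - o) / 6)² = (p - o)² / 36
= (22 - 3)² / 36
= 19² / 36
= 361 / 36
= 10.0278


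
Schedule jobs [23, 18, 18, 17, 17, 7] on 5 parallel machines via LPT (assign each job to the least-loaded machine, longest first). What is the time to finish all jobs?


Jobs (LPT sorted): [23, 18, 18, 17, 17, 7]
Machines: 5
  J=23 → Machine 1 (load: 0+23=23)
  J=18 → Machine 2 (load: 0+18=18)
  J=18 → Machine 3 (load: 0+18=18)
  J=17 → Machine 4 (load: 0+17=17)
  J=17 → Machine 5 (load: 0+17=17)
  J=7 → Machine 4 (load: 17+7=24)
Machine loads: [23, 18, 18, 24, 17]
Makespan = max = 24 time units


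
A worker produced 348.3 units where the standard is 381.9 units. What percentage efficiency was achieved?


Efficiency = (actual / standard) × 100
= (348.3 / 381.9) × 100
= 91.2%


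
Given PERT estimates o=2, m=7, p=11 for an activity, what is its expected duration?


te = (o + 4m + p) / 6
= (2 + 4×7 + 11) / 6
= (2 + 28 + 11) / 6
= 41 / 6
= 6.83


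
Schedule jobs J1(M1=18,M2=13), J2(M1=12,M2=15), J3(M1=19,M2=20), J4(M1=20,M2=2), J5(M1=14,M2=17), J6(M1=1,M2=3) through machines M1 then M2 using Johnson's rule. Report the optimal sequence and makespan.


Johnson's rule:
Group 1 (M1≤M2, sort by M1): ['J6', 'J2', 'J5', 'J3']
Group 2 (M1>M2, sort desc M2): ['J1', 'J4']
Sequence: J6 → J2 → J5 → J3 → J1 → J4
Makespan calculation:
  J6: M1 done=1, M2 done=4
  J2: M1 done=13, M2 done=28
  J5: M1 done=27, M2 done=45
  J3: M1 done=46, M2 done=66
  J1: M1 done=64, M2 done=79
  J4: M1 done=84, M2 done=86
= Sequence: J6 → J2 → J5 → J3 → J1 → J4, Makespan: 86


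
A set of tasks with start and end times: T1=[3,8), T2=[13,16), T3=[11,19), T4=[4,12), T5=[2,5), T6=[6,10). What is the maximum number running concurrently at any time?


Check each time point for overlaps:
  t=4: 3 tasks active (T1, T4, T5)
Max concurrent = 3


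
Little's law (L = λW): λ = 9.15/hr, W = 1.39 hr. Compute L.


Little's law: L = λ × W
= 9.15 × 1.39
= 12.72


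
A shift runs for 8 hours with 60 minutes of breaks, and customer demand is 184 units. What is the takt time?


Available = 8×60 - 60 = 420 min
Takt time = 420 / 184
= 2.28 min/unit


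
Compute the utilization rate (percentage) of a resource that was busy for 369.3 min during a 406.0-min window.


Utilization = busy / total × 100
= 369.3 / 406.0 × 100
= 91.0%


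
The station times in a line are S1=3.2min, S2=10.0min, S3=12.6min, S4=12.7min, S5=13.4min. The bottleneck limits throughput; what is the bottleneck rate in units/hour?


Bottleneck = longest station time
Station times: [3.2, 10.0, 12.6, 12.7, 13.4]
Max = 13.4 min
Rate = 60 / 13.4
= 4.48 units/hour (bottleneck: 13.4min)


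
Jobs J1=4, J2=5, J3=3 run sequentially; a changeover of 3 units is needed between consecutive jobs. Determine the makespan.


Makespan = Σ processing + (n-1) × setup
= (4 + 5 + 3) + (3-1)×3
= 12 + 6
= 18 time units


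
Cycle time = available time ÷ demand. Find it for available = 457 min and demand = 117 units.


Cycle time = available time / demand
= 457 / 117
= 3.91 min/unit


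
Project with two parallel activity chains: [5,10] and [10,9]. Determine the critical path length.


Path A: 5 + 10 = 15
Path B: 10 + 9 = 19
Critical path = longest = max(15, 19)
= 19 (Path B)


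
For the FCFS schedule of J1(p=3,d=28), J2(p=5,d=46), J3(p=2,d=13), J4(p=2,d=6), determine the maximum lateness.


Lateness per job (L = C - d):
  J1: C=3, d=28, L=-25
  J2: C=8, d=46, L=-38
  J3: C=10, d=13, L=-3
  J4: C=12, d=6, L=6
Lmax = max(-25, -38, -3, 6)
= 6


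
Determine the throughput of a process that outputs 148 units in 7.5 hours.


Throughput = units / time
= 148 / 7.5
= 19.7 units/hour


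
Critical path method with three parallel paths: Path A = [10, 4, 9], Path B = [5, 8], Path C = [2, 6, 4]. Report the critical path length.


Path A: 10 + 4 + 9 = 23
Path B: 5 + 8 = 13
Path C: 2 + 6 + 4 = 12
Critical path = longest = max(23, 13, 12)
= 23 (Path A)


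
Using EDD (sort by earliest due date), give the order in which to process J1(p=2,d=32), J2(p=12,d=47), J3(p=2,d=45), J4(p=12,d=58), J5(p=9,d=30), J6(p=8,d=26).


EDD: sort by earliest due date
  J6: d=26, p=8
  J5: d=30, p=9
  J1: d=32, p=2
  J3: d=45, p=2
  J2: d=47, p=12
  J4: d=58, p=12
Order: J6 → J5 → J1 → J3 → J2 → J4


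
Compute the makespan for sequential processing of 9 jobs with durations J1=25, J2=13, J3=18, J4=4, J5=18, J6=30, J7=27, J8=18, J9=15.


Sequential makespan: sum all processing times
= 25 + 13 + 18 + 4 + 18 + 30 + 27 + 18 + 15
= 168 time units


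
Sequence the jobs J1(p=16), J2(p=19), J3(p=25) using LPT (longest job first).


LPT: sort by longest processing time first
  J3: p=25
  J2: p=19
  J1: p=16
Order: J3 → J2 → J1


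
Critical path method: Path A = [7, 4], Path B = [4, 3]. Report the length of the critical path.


Path A: 7 + 4 = 11
Path B: 4 + 3 = 7
Critical path = longest = max(11, 7)
= 11 (Path A)


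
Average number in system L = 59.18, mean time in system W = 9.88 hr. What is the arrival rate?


Little's law: L = λW → λ = L / W
= 59.18 / 9.88
= 5.99 per hour


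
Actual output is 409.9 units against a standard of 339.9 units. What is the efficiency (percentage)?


Efficiency = (actual / standard) × 100
= (409.9 / 339.9) × 100
= 120.6%


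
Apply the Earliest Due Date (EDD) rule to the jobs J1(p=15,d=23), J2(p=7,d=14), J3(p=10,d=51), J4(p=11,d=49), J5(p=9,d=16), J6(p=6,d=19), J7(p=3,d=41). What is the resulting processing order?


EDD: sort by earliest due date
  J2: d=14, p=7
  J5: d=16, p=9
  J6: d=19, p=6
  J1: d=23, p=15
  J7: d=41, p=3
  J4: d=49, p=11
  J3: d=51, p=10
Order: J2 → J5 → J6 → J1 → J7 → J4 → J3


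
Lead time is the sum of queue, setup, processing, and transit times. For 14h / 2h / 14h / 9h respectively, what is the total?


Lead time = queue + setup + processing + transit
= 14 + 2 + 14 + 9
= 39 hours


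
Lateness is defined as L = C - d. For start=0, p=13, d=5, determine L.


Completion = 0 + 13 = 13
Lateness = C - d = 13 - 5
= 8


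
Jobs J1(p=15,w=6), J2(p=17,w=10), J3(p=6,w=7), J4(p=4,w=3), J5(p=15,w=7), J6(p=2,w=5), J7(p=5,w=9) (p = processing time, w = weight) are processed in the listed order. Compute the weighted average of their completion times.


Completion times:
  J1: C=15, w×C=6×15=90
  J2: C=32, w×C=10×32=320
  J3: C=38, w×C=7×38=266
  J4: C=42, w×C=3×42=126
  J5: C=57, w×C=7×57=399
  J6: C=59, w×C=5×59=295
  J7: C=64, w×C=9×64=576
Sum w×C = 2072
Sum w = 47
Weighted avg = 2072/47
= 44.09


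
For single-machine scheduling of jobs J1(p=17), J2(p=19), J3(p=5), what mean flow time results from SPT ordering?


SPT order: J3 → J1 → J2
Completion times:
  J3: C=5
  J1: C=22
  J2: C=41
Sum = 68, n = 3
Mean flow = 68/3
= 22.67


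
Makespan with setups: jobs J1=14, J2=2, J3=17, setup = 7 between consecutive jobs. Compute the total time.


Makespan = Σ processing + (n-1) × setup
= (14 + 2 + 17) + (3-1)×7
= 33 + 14
= 47 time units


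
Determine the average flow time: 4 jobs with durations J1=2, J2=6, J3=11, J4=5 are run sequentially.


Completion times:
  J1: completes at 2
  J2: completes at 8
  J3: completes at 19
  J4: completes at 24
Sum = 53
Average = 53/4
= 13.25


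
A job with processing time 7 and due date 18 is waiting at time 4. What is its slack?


Slack = due - current_time - processing
= 18 - 4 - 7
= 7


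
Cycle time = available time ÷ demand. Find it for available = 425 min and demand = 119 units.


Cycle time = available time / demand
= 425 / 119
= 3.57 min/unit


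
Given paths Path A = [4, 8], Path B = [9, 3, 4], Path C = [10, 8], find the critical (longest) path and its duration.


Path A: 4 + 8 = 12
Path B: 9 + 3 + 4 = 16
Path C: 10 + 8 = 18
Critical path = longest = max(12, 16, 18)
= 18 (Path C)


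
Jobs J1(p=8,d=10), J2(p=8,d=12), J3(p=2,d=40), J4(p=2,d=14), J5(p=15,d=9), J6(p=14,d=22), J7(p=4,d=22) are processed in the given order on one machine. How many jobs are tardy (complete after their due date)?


Completion vs due date:
  J1: C=8, d=10 → on time
  J2: C=16, d=12 → TARDY
  J3: C=18, d=40 → on time
  J4: C=20, d=14 → TARDY
  J5: C=35, d=9 → TARDY
  J6: C=49, d=22 → TARDY
  J7: C=53, d=22 → TARDY
Tardy jobs: J2, J4, J5, J6, J7
Count = 5


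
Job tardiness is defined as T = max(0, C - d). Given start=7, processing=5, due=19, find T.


Completion = start + processing = 7 + 5 = 12
Tardiness = max(0, C - d) = max(0, 12 - 19)
= max(0, -7)
= 0


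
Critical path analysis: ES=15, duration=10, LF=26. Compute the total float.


EF = ES + duration = 15 + 10 = 25
LS = LF - duration = 26 - 10 = 16
Total Float = LF - EF = 26 - 25
(or LS - ES = 16 - 15)
= 1


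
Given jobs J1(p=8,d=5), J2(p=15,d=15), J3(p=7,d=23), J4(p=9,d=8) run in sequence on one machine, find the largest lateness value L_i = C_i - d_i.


Lateness per job (L = C - d):
  J1: C=8, d=5, L=3
  J2: C=23, d=15, L=8
  J3: C=30, d=23, L=7
  J4: C=39, d=8, L=31
Lmax = max(3, 8, 7, 31)
= 31


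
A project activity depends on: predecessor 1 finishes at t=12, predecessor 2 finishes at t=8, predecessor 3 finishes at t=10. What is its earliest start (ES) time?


ES = max of all predecessor completion times
Predecessors: [12, 8, 10]
ES = max(12, 8, 10)
= 12


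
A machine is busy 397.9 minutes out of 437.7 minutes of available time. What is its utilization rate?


Utilization = busy / total × 100
= 397.9 / 437.7 × 100
= 90.9%


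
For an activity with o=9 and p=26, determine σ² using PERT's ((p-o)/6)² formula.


σ² = ((p - o) / 6)² = (p - o)² / 36
= (26 - 9)² / 36
= 17² / 36
= 289 / 36
= 8.0278


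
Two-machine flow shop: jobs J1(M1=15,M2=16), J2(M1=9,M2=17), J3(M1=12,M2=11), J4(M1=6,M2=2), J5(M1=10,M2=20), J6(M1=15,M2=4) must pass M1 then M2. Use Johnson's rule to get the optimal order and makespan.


Johnson's rule:
Group 1 (M1≤M2, sort by M1): ['J2', 'J5', 'J1']
Group 2 (M1>M2, sort desc M2): ['J3', 'J6', 'J4']
Sequence: J2 → J5 → J1 → J3 → J6 → J4
Makespan calculation:
  J2: M1 done=9, M2 done=26
  J5: M1 done=19, M2 done=46
  J1: M1 done=34, M2 done=62
  J3: M1 done=46, M2 done=73
  J6: M1 done=61, M2 done=77
  J4: M1 done=67, M2 done=79
= Sequence: J2 → J5 → J1 → J3 → J6 → J4, Makespan: 79


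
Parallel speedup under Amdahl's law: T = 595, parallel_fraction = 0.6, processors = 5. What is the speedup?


Amdahl's law: T_p = T × ((1-p) + p/N)
= 595 × ((1-0.6) + 0.6/5)
= 595 × (0.40 + 0.1200)
= 595 × 0.5200
= 309.40
Speedup = 595/309.40
= 1.92×


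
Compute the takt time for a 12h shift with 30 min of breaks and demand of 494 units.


Available = 12×60 - 30 = 690 min
Takt time = 690 / 494
= 1.40 min/unit


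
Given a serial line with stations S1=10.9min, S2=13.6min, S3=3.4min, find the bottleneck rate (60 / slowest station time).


Bottleneck = longest station time
Station times: [10.9, 13.6, 3.4]
Max = 13.6 min
Rate = 60 / 13.6
= 4.41 units/hour (bottleneck: 13.6min)


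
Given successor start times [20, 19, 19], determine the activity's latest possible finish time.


LF = min of all successor start times
Successors start at: [20, 19, 19]
LF = min(20, 19, 19)
= 19


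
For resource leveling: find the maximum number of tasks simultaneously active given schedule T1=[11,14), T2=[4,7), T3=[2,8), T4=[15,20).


Check each time point for overlaps:
  t=4: 2 tasks active (T2, T3)
Max concurrent = 2


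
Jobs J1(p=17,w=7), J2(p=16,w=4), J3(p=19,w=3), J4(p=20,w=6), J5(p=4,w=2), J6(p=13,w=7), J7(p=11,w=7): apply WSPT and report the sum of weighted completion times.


WSPT order (by p/w): J7 → J6 → J5 → J1 → J4 → J2 → J3
  J7: C=11, w·C=7×11=77
  J6: C=24, w·C=7×24=168
  J5: C=28, w·C=2×28=56
  J1: C=45, w·C=7×45=315
  J4: C=65, w·C=6×65=390
  J2: C=81, w·C=4×81=324
  J3: C=100, w·C=3×100=300
Σ w·C = 1630
= 1630


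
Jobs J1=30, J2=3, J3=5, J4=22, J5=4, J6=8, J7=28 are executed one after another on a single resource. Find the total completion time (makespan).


Sequential makespan: sum all processing times
= 30 + 3 + 5 + 22 + 4 + 8 + 28
= 100 time units


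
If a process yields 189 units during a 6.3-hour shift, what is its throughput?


Throughput = units / time
= 189 / 6.3
= 30.0 units/hour


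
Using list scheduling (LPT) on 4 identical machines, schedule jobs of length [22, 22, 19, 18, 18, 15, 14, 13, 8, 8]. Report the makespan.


Jobs (LPT sorted): [22, 22, 19, 18, 18, 15, 14, 13, 8, 8]
Machines: 4
  J=22 → Machine 1 (load: 0+22=22)
  J=22 → Machine 2 (load: 0+22=22)
  J=19 → Machine 3 (load: 0+19=19)
  J=18 → Machine 4 (load: 0+18=18)
  J=18 → Machine 4 (load: 18+18=36)
  J=15 → Machine 3 (load: 19+15=34)
  J=14 → Machine 1 (load: 22+14=36)
  J=13 → Machine 2 (load: 22+13=35)
  J=8 → Machine 3 (load: 34+8=42)
  J=8 → Machine 2 (load: 35+8=43)
Machine loads: [36, 43, 42, 36]
Makespan = max = 43 time units


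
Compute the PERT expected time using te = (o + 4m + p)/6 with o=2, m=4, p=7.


te = (o + 4m + p) / 6
= (2 + 4×4 + 7) / 6
= (2 + 16 + 7) / 6
= 25 / 6
= 4.17


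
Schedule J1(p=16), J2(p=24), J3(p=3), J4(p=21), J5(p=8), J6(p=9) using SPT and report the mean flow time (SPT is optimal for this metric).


SPT order: J3 → J5 → J6 → J1 → J4 → J2
Completion times:
  J3: C=3
  J5: C=11
  J6: C=20
  J1: C=36
  J4: C=57
  J2: C=81
Sum = 208, n = 6
Mean flow = 208/6
= 34.67


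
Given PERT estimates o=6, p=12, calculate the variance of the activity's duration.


σ² = ((p - o) / 6)² = (p - o)² / 36
= (12 - 6)² / 36
= 6² / 36
= 36 / 36
= 1.0000


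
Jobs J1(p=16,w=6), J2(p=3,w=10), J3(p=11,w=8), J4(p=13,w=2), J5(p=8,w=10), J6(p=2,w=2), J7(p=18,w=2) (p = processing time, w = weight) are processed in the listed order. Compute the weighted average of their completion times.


Completion times:
  J1: C=16, w×C=6×16=96
  J2: C=19, w×C=10×19=190
  J3: C=30, w×C=8×30=240
  J4: C=43, w×C=2×43=86
  J5: C=51, w×C=10×51=510
  J6: C=53, w×C=2×53=106
  J7: C=71, w×C=2×71=142
Sum w×C = 1370
Sum w = 40
Weighted avg = 1370/40
= 34.25


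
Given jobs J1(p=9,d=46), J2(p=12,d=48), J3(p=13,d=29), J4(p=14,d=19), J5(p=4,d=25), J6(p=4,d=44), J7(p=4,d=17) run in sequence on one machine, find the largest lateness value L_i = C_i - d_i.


Lateness per job (L = C - d):
  J1: C=9, d=46, L=-37
  J2: C=21, d=48, L=-27
  J3: C=34, d=29, L=5
  J4: C=48, d=19, L=29
  J5: C=52, d=25, L=27
  J6: C=56, d=44, L=12
  J7: C=60, d=17, L=43
Lmax = max(-37, -27, 5, 29, 27, 12, 43)
= 43


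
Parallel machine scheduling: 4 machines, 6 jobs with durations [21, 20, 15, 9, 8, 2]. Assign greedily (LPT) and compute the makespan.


Jobs (LPT sorted): [21, 20, 15, 9, 8, 2]
Machines: 4
  J=21 → Machine 1 (load: 0+21=21)
  J=20 → Machine 2 (load: 0+20=20)
  J=15 → Machine 3 (load: 0+15=15)
  J=9 → Machine 4 (load: 0+9=9)
  J=8 → Machine 4 (load: 9+8=17)
  J=2 → Machine 3 (load: 15+2=17)
Machine loads: [21, 20, 17, 17]
Makespan = max = 21 time units


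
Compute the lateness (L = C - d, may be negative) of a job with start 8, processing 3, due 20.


Completion = 8 + 3 = 11
Lateness = C - d = 11 - 20
= -9


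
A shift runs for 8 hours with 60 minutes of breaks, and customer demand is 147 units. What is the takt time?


Available = 8×60 - 60 = 420 min
Takt time = 420 / 147
= 2.86 min/unit


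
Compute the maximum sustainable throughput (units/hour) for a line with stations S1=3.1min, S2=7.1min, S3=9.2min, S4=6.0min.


Bottleneck = longest station time
Station times: [3.1, 7.1, 9.2, 6.0]
Max = 9.2 min
Rate = 60 / 9.2
= 6.52 units/hour (bottleneck: 9.2min)


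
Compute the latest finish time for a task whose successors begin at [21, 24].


LF = min of all successor start times
Successors start at: [21, 24]
LF = min(21, 24)
= 21


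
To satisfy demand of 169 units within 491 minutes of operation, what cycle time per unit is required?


Cycle time = available time / demand
= 491 / 169
= 2.91 min/unit


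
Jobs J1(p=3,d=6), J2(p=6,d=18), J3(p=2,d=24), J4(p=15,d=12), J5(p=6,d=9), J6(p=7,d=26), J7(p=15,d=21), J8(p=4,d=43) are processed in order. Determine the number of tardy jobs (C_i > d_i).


Completion vs due date:
  J1: C=3, d=6 → on time
  J2: C=9, d=18 → on time
  J3: C=11, d=24 → on time
  J4: C=26, d=12 → TARDY
  J5: C=32, d=9 → TARDY
  J6: C=39, d=26 → TARDY
  J7: C=54, d=21 → TARDY
  J8: C=58, d=43 → TARDY
Tardy jobs: J4, J5, J6, J7, J8
Count = 5


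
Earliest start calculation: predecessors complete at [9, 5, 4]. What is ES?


ES = max of all predecessor completion times
Predecessors: [9, 5, 4]
ES = max(9, 5, 4)
= 9


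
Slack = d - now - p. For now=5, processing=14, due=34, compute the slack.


Slack = due - current_time - processing
= 34 - 5 - 14
= 15


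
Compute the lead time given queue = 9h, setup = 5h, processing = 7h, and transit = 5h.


Lead time = queue + setup + processing + transit
= 9 + 5 + 7 + 5
= 26 hours


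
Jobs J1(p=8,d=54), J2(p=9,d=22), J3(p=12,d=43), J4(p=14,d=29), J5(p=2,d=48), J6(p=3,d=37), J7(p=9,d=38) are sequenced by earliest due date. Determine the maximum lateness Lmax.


EDD order: J2 → J4 → J6 → J7 → J3 → J5 → J1
Completion and lateness:
  J2: C=9, d=22, L=9-22=-13
  J4: C=23, d=29, L=23-29=-6
  J6: C=26, d=37, L=26-37=-11
  J7: C=35, d=38, L=35-38=-3
  J3: C=47, d=43, L=47-43=4
  J5: C=49, d=48, L=49-48=1
  J1: C=57, d=54, L=57-54=3
Lmax = max(-13, -6, -11, -3, 4, 1, 3)
= 4


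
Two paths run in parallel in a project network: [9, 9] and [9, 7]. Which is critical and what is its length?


Path A: 9 + 9 = 18
Path B: 9 + 7 = 16
Critical path = longest = max(18, 16)
= 18 (Path A)


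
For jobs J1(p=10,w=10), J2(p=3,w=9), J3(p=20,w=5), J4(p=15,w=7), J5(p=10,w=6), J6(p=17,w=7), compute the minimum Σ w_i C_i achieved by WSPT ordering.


WSPT order (by p/w): J2 → J1 → J5 → J4 → J6 → J3
  J2: C=3, w·C=9×3=27
  J1: C=13, w·C=10×13=130
  J5: C=23, w·C=6×23=138
  J4: C=38, w·C=7×38=266
  J6: C=55, w·C=7×55=385
  J3: C=75, w·C=5×75=375
Σ w·C = 1321
= 1321


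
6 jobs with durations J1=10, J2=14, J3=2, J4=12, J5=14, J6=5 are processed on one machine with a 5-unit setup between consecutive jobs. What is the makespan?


Makespan = Σ processing + (n-1) × setup
= (10 + 14 + 2 + 12 + 14 + 5) + (6-1)×5
= 57 + 25
= 82 time units


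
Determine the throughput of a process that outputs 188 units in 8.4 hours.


Throughput = units / time
= 188 / 8.4
= 22.4 units/hour


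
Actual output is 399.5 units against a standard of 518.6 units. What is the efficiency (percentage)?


Efficiency = (actual / standard) × 100
= (399.5 / 518.6) × 100
= 77.0%


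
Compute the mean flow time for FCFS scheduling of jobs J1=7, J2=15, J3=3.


Completion times:
  J1: completes at 7
  J2: completes at 22
  J3: completes at 25
Sum = 54
Average = 54/3
= 18.00


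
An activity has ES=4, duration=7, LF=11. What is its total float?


EF = ES + duration = 4 + 7 = 11
LS = LF - duration = 11 - 7 = 4
Total Float = LF - EF = 11 - 11
(or LS - ES = 4 - 4)
= 0


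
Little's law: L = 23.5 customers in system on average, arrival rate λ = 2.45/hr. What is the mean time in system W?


Little's law: L = λW → W = L / λ
= 23.5 / 2.45
= 9.59 hours


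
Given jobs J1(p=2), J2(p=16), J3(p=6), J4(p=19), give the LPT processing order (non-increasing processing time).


LPT: sort by longest processing time first
  J4: p=19
  J2: p=16
  J3: p=6
  J1: p=2
Order: J4 → J2 → J3 → J1


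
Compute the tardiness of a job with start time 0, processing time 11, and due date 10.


Completion = start + processing = 0 + 11 = 11
Tardiness = max(0, C - d) = max(0, 11 - 10)
= max(0, 1)
= 1


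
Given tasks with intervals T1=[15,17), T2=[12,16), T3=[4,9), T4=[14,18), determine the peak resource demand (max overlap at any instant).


Check each time point for overlaps:
  t=15: 3 tasks active (T1, T2, T4)
Max concurrent = 3


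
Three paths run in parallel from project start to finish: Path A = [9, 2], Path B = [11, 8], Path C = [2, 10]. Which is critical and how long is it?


Path A: 9 + 2 = 11
Path B: 11 + 8 = 19
Path C: 2 + 10 = 12
Critical path = longest = max(11, 19, 12)
= 19 (Path B)


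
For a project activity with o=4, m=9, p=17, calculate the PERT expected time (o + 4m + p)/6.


te = (o + 4m + p) / 6
= (4 + 4×9 + 17) / 6
= (4 + 36 + 17) / 6
= 57 / 6
= 9.50


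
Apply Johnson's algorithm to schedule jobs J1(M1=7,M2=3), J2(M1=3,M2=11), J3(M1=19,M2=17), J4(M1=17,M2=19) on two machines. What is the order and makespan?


Johnson's rule:
Group 1 (M1≤M2, sort by M1): ['J2', 'J4']
Group 2 (M1>M2, sort desc M2): ['J3', 'J1']
Sequence: J2 → J4 → J3 → J1
Makespan calculation:
  J2: M1 done=3, M2 done=14
  J4: M1 done=20, M2 done=39
  J3: M1 done=39, M2 done=56
  J1: M1 done=46, M2 done=59
= Sequence: J2 → J4 → J3 → J1, Makespan: 59


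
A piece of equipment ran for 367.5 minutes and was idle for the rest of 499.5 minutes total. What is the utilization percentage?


Utilization = busy / total × 100
= 367.5 / 499.5 × 100
= 73.6%


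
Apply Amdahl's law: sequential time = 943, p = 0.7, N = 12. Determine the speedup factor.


Amdahl's law: T_p = T × ((1-p) + p/N)
= 943 × ((1-0.7) + 0.7/12)
= 943 × (0.30 + 0.0583)
= 943 × 0.3583
= 337.91
Speedup = 943/337.91
= 2.79×


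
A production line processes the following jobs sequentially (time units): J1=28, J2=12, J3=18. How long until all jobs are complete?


Sequential makespan: sum all processing times
= 28 + 12 + 18
= 58 time units


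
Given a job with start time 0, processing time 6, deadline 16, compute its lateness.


Completion = 0 + 6 = 6
Lateness = C - d = 6 - 16
= -10


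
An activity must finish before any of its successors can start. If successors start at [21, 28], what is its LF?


LF = min of all successor start times
Successors start at: [21, 28]
LF = min(21, 28)
= 21


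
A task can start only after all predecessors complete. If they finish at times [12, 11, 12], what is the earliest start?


ES = max of all predecessor completion times
Predecessors: [12, 11, 12]
ES = max(12, 11, 12)
= 12


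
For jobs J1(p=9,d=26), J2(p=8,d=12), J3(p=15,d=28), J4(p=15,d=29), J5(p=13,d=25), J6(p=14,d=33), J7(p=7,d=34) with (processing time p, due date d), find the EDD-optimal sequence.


EDD: sort by earliest due date
  J2: d=12, p=8
  J5: d=25, p=13
  J1: d=26, p=9
  J3: d=28, p=15
  J4: d=29, p=15
  J6: d=33, p=14
  J7: d=34, p=7
Order: J2 → J5 → J1 → J3 → J4 → J6 → J7


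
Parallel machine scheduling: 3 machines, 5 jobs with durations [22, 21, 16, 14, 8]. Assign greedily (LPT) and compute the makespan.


Jobs (LPT sorted): [22, 21, 16, 14, 8]
Machines: 3
  J=22 → Machine 1 (load: 0+22=22)
  J=21 → Machine 2 (load: 0+21=21)
  J=16 → Machine 3 (load: 0+16=16)
  J=14 → Machine 3 (load: 16+14=30)
  J=8 → Machine 2 (load: 21+8=29)
Machine loads: [22, 29, 30]
Makespan = max = 30 time units


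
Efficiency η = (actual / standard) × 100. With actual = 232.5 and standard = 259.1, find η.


Efficiency = (actual / standard) × 100
= (232.5 / 259.1) × 100
= 89.7%


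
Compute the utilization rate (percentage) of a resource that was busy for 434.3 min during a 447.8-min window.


Utilization = busy / total × 100
= 434.3 / 447.8 × 100
= 97.0%


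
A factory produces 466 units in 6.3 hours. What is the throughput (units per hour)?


Throughput = units / time
= 466 / 6.3
= 74.0 units/hour


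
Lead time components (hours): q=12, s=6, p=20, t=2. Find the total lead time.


Lead time = queue + setup + processing + transit
= 12 + 6 + 20 + 2
= 40 hours


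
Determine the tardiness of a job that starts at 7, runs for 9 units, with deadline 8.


Completion = start + processing = 7 + 9 = 16
Tardiness = max(0, C - d) = max(0, 16 - 8)
= max(0, 8)
= 8


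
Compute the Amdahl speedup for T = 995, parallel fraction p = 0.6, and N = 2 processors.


Amdahl's law: T_p = T × ((1-p) + p/N)
= 995 × ((1-0.6) + 0.6/2)
= 995 × (0.40 + 0.3000)
= 995 × 0.7000
= 696.50
Speedup = 995/696.50
= 1.43×


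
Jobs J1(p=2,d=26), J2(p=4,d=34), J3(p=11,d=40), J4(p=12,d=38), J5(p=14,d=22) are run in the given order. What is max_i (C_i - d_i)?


Lateness per job (L = C - d):
  J1: C=2, d=26, L=-24
  J2: C=6, d=34, L=-28
  J3: C=17, d=40, L=-23
  J4: C=29, d=38, L=-9
  J5: C=43, d=22, L=21
Lmax = max(-24, -28, -23, -9, 21)
= 21


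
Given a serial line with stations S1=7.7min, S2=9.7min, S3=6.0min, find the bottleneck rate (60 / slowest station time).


Bottleneck = longest station time
Station times: [7.7, 9.7, 6.0]
Max = 9.7 min
Rate = 60 / 9.7
= 6.19 units/hour (bottleneck: 9.7min)


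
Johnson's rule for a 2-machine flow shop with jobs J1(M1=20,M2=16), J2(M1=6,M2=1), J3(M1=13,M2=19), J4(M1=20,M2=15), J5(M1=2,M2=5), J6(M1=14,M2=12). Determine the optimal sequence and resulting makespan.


Johnson's rule:
Group 1 (M1≤M2, sort by M1): ['J5', 'J3']
Group 2 (M1>M2, sort desc M2): ['J1', 'J4', 'J6', 'J2']
Sequence: J5 → J3 → J1 → J4 → J6 → J2
Makespan calculation:
  J5: M1 done=2, M2 done=7
  J3: M1 done=15, M2 done=34
  J1: M1 done=35, M2 done=51
  J4: M1 done=55, M2 done=70
  J6: M1 done=69, M2 done=82
  J2: M1 done=75, M2 done=83
= Sequence: J5 → J3 → J1 → J4 → J6 → J2, Makespan: 83


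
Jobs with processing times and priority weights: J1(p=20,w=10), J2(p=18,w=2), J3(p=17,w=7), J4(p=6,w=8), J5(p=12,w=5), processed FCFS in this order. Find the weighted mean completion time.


Completion times:
  J1: C=20, w×C=10×20=200
  J2: C=38, w×C=2×38=76
  J3: C=55, w×C=7×55=385
  J4: C=61, w×C=8×61=488
  J5: C=73, w×C=5×73=365
Sum w×C = 1514
Sum w = 32
Weighted avg = 1514/32
= 47.31


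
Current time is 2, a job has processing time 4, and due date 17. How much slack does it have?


Slack = due - current_time - processing
= 17 - 2 - 4
= 11


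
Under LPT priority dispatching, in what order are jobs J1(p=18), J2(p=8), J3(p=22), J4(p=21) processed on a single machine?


LPT: sort by longest processing time first
  J3: p=22
  J4: p=21
  J1: p=18
  J2: p=8
Order: J3 → J4 → J1 → J2


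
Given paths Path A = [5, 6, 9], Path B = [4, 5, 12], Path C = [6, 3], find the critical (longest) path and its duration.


Path A: 5 + 6 + 9 = 20
Path B: 4 + 5 + 12 = 21
Path C: 6 + 3 = 9
Critical path = longest = max(20, 21, 9)
= 21 (Path B)


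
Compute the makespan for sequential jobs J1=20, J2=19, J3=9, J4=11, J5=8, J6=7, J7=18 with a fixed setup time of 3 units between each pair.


Makespan = Σ processing + (n-1) × setup
= (20 + 19 + 9 + 11 + 8 + 7 + 18) + (7-1)×3
= 92 + 18
= 110 time units


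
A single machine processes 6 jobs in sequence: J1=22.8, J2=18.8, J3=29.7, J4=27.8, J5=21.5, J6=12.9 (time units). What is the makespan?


Sequential makespan: sum all processing times
= 22.8 + 18.8 + 29.7 + 27.8 + 21.5 + 12.9
= 133.5 time units


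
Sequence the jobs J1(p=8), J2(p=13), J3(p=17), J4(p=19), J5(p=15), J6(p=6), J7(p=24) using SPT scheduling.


SPT: sort by shortest processing time
  J6: p=6
  J1: p=8
  J2: p=13
  J5: p=15
  J3: p=17
  J4: p=19
  J7: p=24
Order: J6 → J1 → J2 → J5 → J3 → J4 → J7


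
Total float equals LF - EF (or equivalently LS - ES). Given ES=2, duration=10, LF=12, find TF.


EF = ES + duration = 2 + 10 = 12
LS = LF - duration = 12 - 10 = 2
Total Float = LF - EF = 12 - 12
(or LS - ES = 2 - 2)
= 0


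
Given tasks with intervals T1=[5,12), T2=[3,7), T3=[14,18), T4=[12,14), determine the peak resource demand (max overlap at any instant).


Check each time point for overlaps:
  t=5: 2 tasks active (T1, T2)
Max concurrent = 2


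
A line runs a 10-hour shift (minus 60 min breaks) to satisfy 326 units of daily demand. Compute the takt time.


Available = 10×60 - 60 = 540 min
Takt time = 540 / 326
= 1.66 min/unit


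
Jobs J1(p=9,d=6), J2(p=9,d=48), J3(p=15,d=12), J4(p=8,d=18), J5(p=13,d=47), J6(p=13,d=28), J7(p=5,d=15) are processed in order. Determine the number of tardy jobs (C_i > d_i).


Completion vs due date:
  J1: C=9, d=6 → TARDY
  J2: C=18, d=48 → on time
  J3: C=33, d=12 → TARDY
  J4: C=41, d=18 → TARDY
  J5: C=54, d=47 → TARDY
  J6: C=67, d=28 → TARDY
  J7: C=72, d=15 → TARDY
Tardy jobs: J1, J3, J4, J5, J6, J7
Count = 6


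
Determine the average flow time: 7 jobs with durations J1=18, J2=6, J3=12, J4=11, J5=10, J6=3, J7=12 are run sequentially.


Completion times:
  J1: completes at 18
  J2: completes at 24
  J3: completes at 36
  J4: completes at 47
  J5: completes at 57
  J6: completes at 60
  J7: completes at 72
Sum = 314
Average = 314/7
= 44.86


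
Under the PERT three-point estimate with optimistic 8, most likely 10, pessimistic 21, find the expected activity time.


te = (o + 4m + p) / 6
= (8 + 4×10 + 21) / 6
= (8 + 40 + 21) / 6
= 69 / 6
= 11.50


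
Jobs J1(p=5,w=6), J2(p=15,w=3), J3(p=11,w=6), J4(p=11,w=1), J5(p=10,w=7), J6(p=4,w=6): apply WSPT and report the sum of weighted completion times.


WSPT order (by p/w): J6 → J1 → J5 → J3 → J2 → J4
  J6: C=4, w·C=6×4=24
  J1: C=9, w·C=6×9=54
  J5: C=19, w·C=7×19=133
  J3: C=30, w·C=6×30=180
  J2: C=45, w·C=3×45=135
  J4: C=56, w·C=1×56=56
Σ w·C = 582
= 582


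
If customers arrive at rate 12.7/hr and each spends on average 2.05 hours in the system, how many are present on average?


Little's law: L = λ × W
= 12.7 × 2.05
= 26.03


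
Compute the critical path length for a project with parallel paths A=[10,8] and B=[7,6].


Path A: 10 + 8 = 18
Path B: 7 + 6 = 13
Critical path = longest = max(18, 13)
= 18 (Path A)


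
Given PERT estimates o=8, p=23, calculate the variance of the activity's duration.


σ² = ((p - o) / 6)² = (p - o)² / 36
= (23 - 8)² / 36
= 15² / 36
= 225 / 36
= 6.2500


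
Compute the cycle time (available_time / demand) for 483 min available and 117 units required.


Cycle time = available time / demand
= 483 / 117
= 4.13 min/unit


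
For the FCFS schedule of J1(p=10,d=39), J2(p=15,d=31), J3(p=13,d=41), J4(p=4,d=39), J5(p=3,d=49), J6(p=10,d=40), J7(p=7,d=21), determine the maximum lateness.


Lateness per job (L = C - d):
  J1: C=10, d=39, L=-29
  J2: C=25, d=31, L=-6
  J3: C=38, d=41, L=-3
  J4: C=42, d=39, L=3
  J5: C=45, d=49, L=-4
  J6: C=55, d=40, L=15
  J7: C=62, d=21, L=41
Lmax = max(-29, -6, -3, 3, -4, 15, 41)
= 41


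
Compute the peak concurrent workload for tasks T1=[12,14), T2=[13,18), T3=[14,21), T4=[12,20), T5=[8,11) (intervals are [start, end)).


Check each time point for overlaps:
  t=13: 3 tasks active (T1, T2, T4)
Max concurrent = 3


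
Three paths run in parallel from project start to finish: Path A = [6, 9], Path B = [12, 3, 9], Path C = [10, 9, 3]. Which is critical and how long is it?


Path A: 6 + 9 = 15
Path B: 12 + 3 + 9 = 24
Path C: 10 + 9 + 3 = 22
Critical path = longest = max(15, 24, 22)
= 24 (Path B)


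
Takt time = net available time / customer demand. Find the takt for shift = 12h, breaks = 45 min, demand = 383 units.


Available = 12×60 - 45 = 675 min
Takt time = 675 / 383
= 1.76 min/unit


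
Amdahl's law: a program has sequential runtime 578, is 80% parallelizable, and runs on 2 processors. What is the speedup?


Amdahl's law: T_p = T × ((1-p) + p/N)
= 578 × ((1-0.8) + 0.8/2)
= 578 × (0.20 + 0.4000)
= 578 × 0.6000
= 346.80
Speedup = 578/346.80
= 1.67×


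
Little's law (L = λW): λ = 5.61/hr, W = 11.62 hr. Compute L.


Little's law: L = λ × W
= 5.61 × 11.62
= 65.19


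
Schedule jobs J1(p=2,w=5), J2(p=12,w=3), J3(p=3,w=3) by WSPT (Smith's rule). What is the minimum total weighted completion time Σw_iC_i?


WSPT order (by p/w): J1 → J3 → J2
  J1: C=2, w·C=5×2=10
  J3: C=5, w·C=3×5=15
  J2: C=17, w·C=3×17=51
Σ w·C = 76
= 76


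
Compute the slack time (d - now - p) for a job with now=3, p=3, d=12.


Slack = due - current_time - processing
= 12 - 3 - 3
= 6


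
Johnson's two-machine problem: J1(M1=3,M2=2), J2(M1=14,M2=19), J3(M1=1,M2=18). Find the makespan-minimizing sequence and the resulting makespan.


Johnson's rule:
Group 1 (M1≤M2, sort by M1): ['J3', 'J2']
Group 2 (M1>M2, sort desc M2): ['J1']
Sequence: J3 → J2 → J1
Makespan calculation:
  J3: M1 done=1, M2 done=19
  J2: M1 done=15, M2 done=38
  J1: M1 done=18, M2 done=40
= Sequence: J3 → J2 → J1, Makespan: 40


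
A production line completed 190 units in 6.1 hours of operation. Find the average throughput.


Throughput = units / time
= 190 / 6.1
= 31.1 units/hour


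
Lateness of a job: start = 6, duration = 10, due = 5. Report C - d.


Completion = 6 + 10 = 16
Lateness = C - d = 16 - 5
= 11


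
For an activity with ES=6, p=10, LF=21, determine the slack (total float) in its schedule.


EF = ES + duration = 6 + 10 = 16
LS = LF - duration = 21 - 10 = 11
Total Float = LF - EF = 21 - 16
(or LS - ES = 11 - 6)
= 5


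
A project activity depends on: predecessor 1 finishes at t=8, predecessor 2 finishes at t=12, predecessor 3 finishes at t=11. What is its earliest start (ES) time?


ES = max of all predecessor completion times
Predecessors: [8, 12, 11]
ES = max(8, 12, 11)
= 12


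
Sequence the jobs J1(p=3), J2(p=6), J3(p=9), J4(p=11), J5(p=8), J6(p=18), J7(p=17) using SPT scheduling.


SPT: sort by shortest processing time
  J1: p=3
  J2: p=6
  J5: p=8
  J3: p=9
  J4: p=11
  J7: p=17
  J6: p=18
Order: J1 → J2 → J5 → J3 → J4 → J7 → J6


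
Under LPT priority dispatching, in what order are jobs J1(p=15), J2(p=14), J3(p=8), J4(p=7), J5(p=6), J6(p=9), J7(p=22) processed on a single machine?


LPT: sort by longest processing time first
  J7: p=22
  J1: p=15
  J2: p=14
  J6: p=9
  J3: p=8
  J4: p=7
  J5: p=6
Order: J7 → J1 → J2 → J6 → J3 → J4 → J5


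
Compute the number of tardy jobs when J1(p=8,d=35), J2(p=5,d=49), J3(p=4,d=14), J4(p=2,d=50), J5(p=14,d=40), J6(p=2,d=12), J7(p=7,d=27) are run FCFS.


Completion vs due date:
  J1: C=8, d=35 → on time
  J2: C=13, d=49 → on time
  J3: C=17, d=14 → TARDY
  J4: C=19, d=50 → on time
  J5: C=33, d=40 → on time
  J6: C=35, d=12 → TARDY
  J7: C=42, d=27 → TARDY
Tardy jobs: J3, J6, J7
Count = 3


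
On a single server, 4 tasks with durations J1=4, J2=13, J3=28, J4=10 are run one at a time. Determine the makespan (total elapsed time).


Sequential makespan: sum all processing times
= 4 + 13 + 28 + 10
= 55 time units


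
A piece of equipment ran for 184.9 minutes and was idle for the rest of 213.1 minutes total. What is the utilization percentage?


Utilization = busy / total × 100
= 184.9 / 213.1 × 100
= 86.8%


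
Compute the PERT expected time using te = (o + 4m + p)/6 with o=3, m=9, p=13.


te = (o + 4m + p) / 6
= (3 + 4×9 + 13) / 6
= (3 + 36 + 13) / 6
= 52 / 6
= 8.67


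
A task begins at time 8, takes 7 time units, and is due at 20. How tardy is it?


Completion = start + processing = 8 + 7 = 15
Tardiness = max(0, C - d) = max(0, 15 - 20)
= max(0, -5)
= 0


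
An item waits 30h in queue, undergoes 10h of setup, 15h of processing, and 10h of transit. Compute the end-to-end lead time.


Lead time = queue + setup + processing + transit
= 30 + 10 + 15 + 10
= 65 hours


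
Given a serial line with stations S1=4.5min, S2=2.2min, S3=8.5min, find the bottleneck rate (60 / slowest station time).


Bottleneck = longest station time
Station times: [4.5, 2.2, 8.5]
Max = 8.5 min
Rate = 60 / 8.5
= 7.06 units/hour (bottleneck: 8.5min)


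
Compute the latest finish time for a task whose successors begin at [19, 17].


LF = min of all successor start times
Successors start at: [19, 17]
LF = min(19, 17)
= 17


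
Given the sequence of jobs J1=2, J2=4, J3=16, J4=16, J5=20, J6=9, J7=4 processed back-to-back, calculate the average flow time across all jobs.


Completion times:
  J1: completes at 2
  J2: completes at 6
  J3: completes at 22
  J4: completes at 38
  J5: completes at 58
  J6: completes at 67
  J7: completes at 71
Sum = 264
Average = 264/7
= 37.71


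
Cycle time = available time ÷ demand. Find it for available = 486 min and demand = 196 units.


Cycle time = available time / demand
= 486 / 196
= 2.48 min/unit


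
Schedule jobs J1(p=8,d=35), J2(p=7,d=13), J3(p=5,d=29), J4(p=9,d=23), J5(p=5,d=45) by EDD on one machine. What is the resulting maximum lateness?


EDD order: J2 → J4 → J3 → J1 → J5
Completion and lateness:
  J2: C=7, d=13, L=7-13=-6
  J4: C=16, d=23, L=16-23=-7
  J3: C=21, d=29, L=21-29=-8
  J1: C=29, d=35, L=29-35=-6
  J5: C=34, d=45, L=34-45=-11
Lmax = max(-6, -7, -8, -6, -11)
= -6


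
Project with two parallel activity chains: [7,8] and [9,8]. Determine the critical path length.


Path A: 7 + 8 = 15
Path B: 9 + 8 = 17
Critical path = longest = max(15, 17)
= 17 (Path B)


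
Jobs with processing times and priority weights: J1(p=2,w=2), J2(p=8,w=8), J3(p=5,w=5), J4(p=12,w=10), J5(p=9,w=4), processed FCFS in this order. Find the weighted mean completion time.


Completion times:
  J1: C=2, w×C=2×2=4
  J2: C=10, w×C=8×10=80
  J3: C=15, w×C=5×15=75
  J4: C=27, w×C=10×27=270
  J5: C=36, w×C=4×36=144
Sum w×C = 573
Sum w = 29
Weighted avg = 573/29
= 19.76


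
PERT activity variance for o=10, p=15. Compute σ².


σ² = ((p - o) / 6)² = (p - o)² / 36
= (15 - 10)² / 36
= 5² / 36
= 25 / 36
= 0.6944
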